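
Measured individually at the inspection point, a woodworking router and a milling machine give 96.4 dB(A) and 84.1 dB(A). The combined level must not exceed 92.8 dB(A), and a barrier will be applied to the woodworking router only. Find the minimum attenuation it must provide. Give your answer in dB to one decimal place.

4.2 dB

Fixed contribution from the other source: Σ 10^(L/10) = 10^(84.1/10) = 2.570e+08 (84.10 dB(A)).
To meet 92.8 dB(A) overall, the treated woodworking router may contribute at most 10^(92.8/10) − 2.570e+08 = 1.648e+09, i.e. 92.17 dB(A).
So the woodworking router must be reduced from 96.4 to 92.17 dB(A): IL = 4.23 dB.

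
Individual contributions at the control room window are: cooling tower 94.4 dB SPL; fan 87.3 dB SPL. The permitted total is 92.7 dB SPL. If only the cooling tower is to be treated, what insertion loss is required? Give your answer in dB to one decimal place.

Everything except the cooling tower sums to 10^(87.3/10) = 5.370e+08 in linear terms, 87.30 dB SPL.
The limit corresponds to 10^(92.7/10) = 1.862e+09; subtracting the fixed part leaves 1.325e+09 for the cooling tower, i.e. 91.22 dB SPL.
Required insertion loss = 94.4 − 91.22 = 3.18 dB.

3.2 dB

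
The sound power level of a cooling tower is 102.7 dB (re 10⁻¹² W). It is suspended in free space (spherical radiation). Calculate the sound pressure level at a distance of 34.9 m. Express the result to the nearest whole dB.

61 dB

L_p = L_w − 10·log₁₀(4π·r²) with r = 34.9 m.
4π·r² = 1.531e+04 m², 10·log₁₀ of that is 41.849 dB.
L_p = 102.7 − 41.849 = 60.85 dB.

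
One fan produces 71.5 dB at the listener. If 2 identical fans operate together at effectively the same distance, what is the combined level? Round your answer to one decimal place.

N identical incoherent sources raise the level by 10·log₁₀ N.
L_total = 71.5 + 10·log₁₀(2) = 71.5 + 3.010 = 74.51 dB.

74.5 dB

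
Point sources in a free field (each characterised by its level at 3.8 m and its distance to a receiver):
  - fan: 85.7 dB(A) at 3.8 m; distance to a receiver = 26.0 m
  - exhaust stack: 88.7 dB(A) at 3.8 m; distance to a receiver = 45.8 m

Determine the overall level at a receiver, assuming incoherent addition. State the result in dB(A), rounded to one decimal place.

Propagate each source to the receiver with L = L_ref − 20·log₁₀(r/r_ref), then add intensities.
fan: 85.7 − 20·log₁₀(26.0/3.8) = 85.7 − 16.70 = 69.00 dB(A).
exhaust stack: 88.7 − 20·log₁₀(45.8/3.8) = 88.7 − 21.62 = 67.08 dB(A).
Σ 10^(L/10) = 1.304e+07 → L_total = 10·log₁₀(1.304e+07) = 71.15 dB(A).

71.2 dB(A)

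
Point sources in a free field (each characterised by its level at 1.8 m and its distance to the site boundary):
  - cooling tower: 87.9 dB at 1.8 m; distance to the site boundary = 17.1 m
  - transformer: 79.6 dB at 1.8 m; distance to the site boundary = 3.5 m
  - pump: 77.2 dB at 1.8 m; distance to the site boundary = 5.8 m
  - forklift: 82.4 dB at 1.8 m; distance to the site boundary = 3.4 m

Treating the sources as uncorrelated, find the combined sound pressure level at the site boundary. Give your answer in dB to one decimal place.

Apply inverse-square spreading to bring every level to the receiver, then sum 10^(L/10).
cooling tower: 87.9 − 20·log₁₀(17.1/1.8) = 87.9 − 19.55 = 68.35 dB.
transformer: 79.6 − 20·log₁₀(3.5/1.8) = 79.6 − 5.78 = 73.82 dB.
pump: 77.2 − 20·log₁₀(5.8/1.8) = 77.2 − 10.16 = 67.04 dB.
forklift: 82.4 − 20·log₁₀(3.4/1.8) = 82.4 − 5.52 = 76.88 dB.
Σ 10^(L/10) = 8.471e+07 → L_total = 10·log₁₀(8.471e+07) = 79.28 dB.

79.3 dB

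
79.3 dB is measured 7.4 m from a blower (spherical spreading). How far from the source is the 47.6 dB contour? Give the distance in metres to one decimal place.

The 31.7 dB drop corresponds to a distance ratio of 10^(31.7/20) for a point source.
r₂ = 7.4·10^((79.3−47.6)/20) = 7.4·10^(31.7/20) = 284.60 m.

284.6 m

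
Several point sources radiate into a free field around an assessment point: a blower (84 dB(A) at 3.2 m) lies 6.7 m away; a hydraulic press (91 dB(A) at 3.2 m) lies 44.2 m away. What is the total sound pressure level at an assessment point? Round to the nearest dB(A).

Apply inverse-square spreading to bring every level to the receiver, then sum 10^(L/10).
blower: 84 − 20·log₁₀(6.7/3.2) = 84 − 6.42 = 77.58 dB(A).
hydraulic press: 91 − 20·log₁₀(44.2/3.2) = 91 − 22.81 = 68.19 dB(A).
Σ 10^(L/10) = 6.390e+07 → L_total = 10·log₁₀(6.390e+07) = 78.05 dB(A).

78 dB(A)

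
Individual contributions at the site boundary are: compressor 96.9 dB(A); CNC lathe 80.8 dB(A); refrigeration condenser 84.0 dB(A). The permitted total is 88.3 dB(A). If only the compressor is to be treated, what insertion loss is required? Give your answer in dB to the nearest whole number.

12 dB

Fixed contribution from the other sources: Σ 10^(L/10) = 10^(80.8/10) + 10^(84.0/10) = 3.714e+08 (85.70 dB(A)).
The limit corresponds to 10^(88.3/10) = 6.761e+08; subtracting the fixed part leaves 3.047e+08 for the compressor, i.e. 84.84 dB(A).
So the compressor must be reduced from 96.9 to 84.84 dB(A): IL = 12.06 dB.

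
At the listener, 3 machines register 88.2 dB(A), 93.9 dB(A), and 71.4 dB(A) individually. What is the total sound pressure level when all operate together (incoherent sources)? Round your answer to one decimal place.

For uncorrelated sources the intensities add, so convert each level to linear form, sum, and take 10·log₁₀ of the total.
Σ 10^(L/10) = 10^(88.2/10) + 10^(93.9/10) + 10^(71.4/10) = 3.129e+09.
L_total = 10·log₁₀(3.129e+09) = 94.95 dB(A).

95.0 dB(A)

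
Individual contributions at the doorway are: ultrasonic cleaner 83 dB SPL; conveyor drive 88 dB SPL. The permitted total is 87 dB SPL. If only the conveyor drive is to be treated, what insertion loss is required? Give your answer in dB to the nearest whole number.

Fixed contribution from the other source: Σ 10^(L/10) = 10^(83/10) = 1.995e+08 (83.00 dB SPL).
The limit corresponds to 10^(87/10) = 5.012e+08; subtracting the fixed part leaves 3.017e+08 for the conveyor drive, i.e. 84.80 dB SPL.
So the conveyor drive must be reduced from 88 to 84.80 dB SPL: IL = 3.20 dB.

3 dB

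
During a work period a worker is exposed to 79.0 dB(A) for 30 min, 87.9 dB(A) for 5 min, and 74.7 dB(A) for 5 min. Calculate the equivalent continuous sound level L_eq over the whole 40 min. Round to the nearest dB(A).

The energy average is taken in the linear domain: L_eq = 10·log₁₀[(Σ tᵢ·10^(Lᵢ/10))/T], T = 40 min.
Σ tᵢ·10^(Lᵢ/10) = 30·10^(79.0/10) + 5·10^(87.9/10) + 5·10^(74.7/10) = 5.614e+09.
L_eq = 10·log₁₀(5.614e+09/40) = 81.47 dB(A).

81 dB(A)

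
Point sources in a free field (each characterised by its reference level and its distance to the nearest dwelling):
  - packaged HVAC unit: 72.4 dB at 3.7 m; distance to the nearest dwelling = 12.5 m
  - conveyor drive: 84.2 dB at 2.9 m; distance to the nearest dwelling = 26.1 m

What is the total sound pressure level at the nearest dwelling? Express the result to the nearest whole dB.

67 dB

First find each source's level at the receiver (point-source: −20·log₁₀(r/r_ref)), then combine on an intensity basis.
packaged HVAC unit: 72.4 − 20·log₁₀(12.5/3.7) = 72.4 − 10.57 = 61.83 dB.
conveyor drive: 84.2 − 20·log₁₀(26.1/2.9) = 84.2 − 19.08 = 65.12 dB.
Σ 10^(L/10) = 4.770e+06 → L_total = 10·log₁₀(4.770e+06) = 66.79 dB.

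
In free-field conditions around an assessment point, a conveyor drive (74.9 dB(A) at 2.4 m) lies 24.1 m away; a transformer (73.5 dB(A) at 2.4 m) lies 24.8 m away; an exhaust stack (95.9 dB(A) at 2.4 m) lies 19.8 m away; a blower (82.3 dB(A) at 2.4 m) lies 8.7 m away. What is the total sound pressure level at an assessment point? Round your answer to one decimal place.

First find each source's level at the receiver (point-source: −20·log₁₀(r/r_ref)), then combine on an intensity basis.
conveyor drive: 74.9 − 20·log₁₀(24.1/2.4) = 74.9 − 20.04 = 54.86 dB(A).
transformer: 73.5 − 20·log₁₀(24.8/2.4) = 73.5 − 20.28 = 53.22 dB(A).
exhaust stack: 95.9 − 20·log₁₀(19.8/2.4) = 95.9 − 18.33 = 77.57 dB(A).
blower: 82.3 − 20·log₁₀(8.7/2.4) = 82.3 − 11.19 = 71.11 dB(A).
Σ 10^(L/10) = 7.060e+07 → L_total = 10·log₁₀(7.060e+07) = 78.49 dB(A).

78.5 dB(A)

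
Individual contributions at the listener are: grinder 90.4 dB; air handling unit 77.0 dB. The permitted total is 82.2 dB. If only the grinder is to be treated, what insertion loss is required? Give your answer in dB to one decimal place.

The untreated sources together contribute 10^(77.0/10) = 5.012e+07, i.e. 77.00 dB.
The limit corresponds to 10^(82.2/10) = 1.660e+08; subtracting the fixed part leaves 1.158e+08 for the grinder, i.e. 80.64 dB.
So the grinder must be reduced from 90.4 to 80.64 dB: IL = 9.76 dB.

9.8 dB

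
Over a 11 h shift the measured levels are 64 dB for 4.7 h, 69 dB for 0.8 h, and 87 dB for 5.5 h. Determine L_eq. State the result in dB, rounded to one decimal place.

Weight each interval's intensity by its duration and average over T = 11 h:
Σ tᵢ·10^(Lᵢ/10) = 4.7·10^(64/10) + 0.8·10^(69/10) + 5.5·10^(87/10) = 2.775e+09.
L_eq = 10·log₁₀(2.775e+09/11) = 84.02 dB.

84.0 dB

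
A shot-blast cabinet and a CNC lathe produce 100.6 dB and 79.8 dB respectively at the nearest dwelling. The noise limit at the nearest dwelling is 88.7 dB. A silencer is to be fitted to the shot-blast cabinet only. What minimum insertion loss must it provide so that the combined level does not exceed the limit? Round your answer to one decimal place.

Fixed contribution from the other source: Σ 10^(L/10) = 10^(79.8/10) = 9.550e+07 (79.80 dB).
The limit corresponds to 10^(88.7/10) = 7.413e+08; subtracting the fixed part leaves 6.458e+08 for the shot-blast cabinet, i.e. 88.10 dB.
Required insertion loss = 100.6 − 88.10 = 12.50 dB.

12.5 dB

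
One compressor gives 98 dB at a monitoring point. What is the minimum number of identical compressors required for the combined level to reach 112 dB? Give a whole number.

26

Need L₁ + 10·log₁₀ N ≥ 112, i.e. log₁₀ N ≥ 1.40.
N ≥ 10^(14.0/10) = 25.119, so N = 26.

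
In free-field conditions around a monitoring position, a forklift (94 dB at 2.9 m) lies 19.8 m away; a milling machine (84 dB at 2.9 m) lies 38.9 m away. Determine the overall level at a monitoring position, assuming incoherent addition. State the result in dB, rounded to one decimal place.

Apply inverse-square spreading to bring every level to the receiver, then sum 10^(L/10).
forklift: 94 − 20·log₁₀(19.8/2.9) = 94 − 16.69 = 77.31 dB.
milling machine: 84 − 20·log₁₀(38.9/2.9) = 84 − 22.55 = 61.45 dB.
Σ 10^(L/10) = 5.528e+07 → L_total = 10·log₁₀(5.528e+07) = 77.43 dB.

77.4 dB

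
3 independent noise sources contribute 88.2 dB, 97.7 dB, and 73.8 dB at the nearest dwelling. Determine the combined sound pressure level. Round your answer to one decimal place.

For uncorrelated sources the intensities add, so convert each level to linear form, sum, and take 10·log₁₀ of the total.
Σ 10^(L/10) = 10^(88.2/10) + 10^(97.7/10) + 10^(73.8/10) = 6.573e+09.
L_total = 10·log₁₀(6.573e+09) = 98.18 dB.

98.2 dB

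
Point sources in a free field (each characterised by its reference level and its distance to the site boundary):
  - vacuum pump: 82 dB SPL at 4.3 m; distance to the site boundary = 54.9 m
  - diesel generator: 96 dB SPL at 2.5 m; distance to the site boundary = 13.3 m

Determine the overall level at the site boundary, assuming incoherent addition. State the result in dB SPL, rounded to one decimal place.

81.5 dB SPL

Apply inverse-square spreading to bring every level to the receiver, then sum 10^(L/10).
vacuum pump: 82 − 20·log₁₀(54.9/4.3) = 82 − 22.12 = 59.88 dB SPL.
diesel generator: 96 − 20·log₁₀(13.3/2.5) = 96 − 14.52 = 81.48 dB SPL.
Σ 10^(L/10) = 1.416e+08 → L_total = 10·log₁₀(1.416e+08) = 81.51 dB SPL.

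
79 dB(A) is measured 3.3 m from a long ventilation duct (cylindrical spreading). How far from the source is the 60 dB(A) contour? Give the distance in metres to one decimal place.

262.1 m

The 19.0 dB drop corresponds to a distance ratio of 10^(19.0/10) for a line source.
r₂ = 3.3·10^((79−60)/10) = 3.3·10^(19.0/10) = 262.13 m.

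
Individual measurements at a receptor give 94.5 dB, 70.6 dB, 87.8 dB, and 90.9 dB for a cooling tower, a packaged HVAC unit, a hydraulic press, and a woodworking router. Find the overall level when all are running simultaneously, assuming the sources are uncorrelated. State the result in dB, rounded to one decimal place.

For uncorrelated sources the intensities add, so convert each level to linear form, sum, and take 10·log₁₀ of the total.
Σ 10^(L/10) = 10^(94.5/10) + 10^(70.6/10) + 10^(87.8/10) + 10^(90.9/10) = 4.663e+09.
L_total = 10·log₁₀(4.663e+09) = 96.69 dB.

96.7 dB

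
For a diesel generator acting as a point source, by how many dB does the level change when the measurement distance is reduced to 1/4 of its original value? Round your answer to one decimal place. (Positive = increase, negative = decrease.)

A point source loses 6 dB per doubling of distance; generally ΔL = −20·log₁₀(r₂/r₁).
ΔL = −20·log₁₀(0.25) = +12.04 dB.

+12.0 dB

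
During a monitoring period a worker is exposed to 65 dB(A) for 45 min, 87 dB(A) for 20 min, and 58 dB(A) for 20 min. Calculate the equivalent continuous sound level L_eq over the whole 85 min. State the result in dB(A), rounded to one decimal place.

Weight each interval's intensity by its duration and average over T = 85 min:
Σ tᵢ·10^(Lᵢ/10) = 45·10^(65/10) + 20·10^(87/10) + 20·10^(58/10) = 1.018e+10.
L_eq = 10·log₁₀(1.018e+10/85) = 80.78 dB(A).

80.8 dB(A)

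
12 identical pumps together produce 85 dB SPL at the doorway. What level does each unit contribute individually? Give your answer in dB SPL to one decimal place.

Dividing the total intensity by 12 lowers the level by 10·log₁₀ 12 = 10.792 dB: L₁ = 85 − 10.792.

74.2 dB SPL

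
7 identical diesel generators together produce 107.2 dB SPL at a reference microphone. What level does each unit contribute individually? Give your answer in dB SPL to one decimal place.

Dividing the total intensity by 7 lowers the level by 10·log₁₀ 7 = 8.451 dB: L₁ = 107.2 − 8.451.

98.7 dB SPL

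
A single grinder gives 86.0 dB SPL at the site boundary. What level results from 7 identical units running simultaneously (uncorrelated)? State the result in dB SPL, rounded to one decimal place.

With 7 equal, uncorrelated contributions the intensity is 7× that of one unit, giving a rise of 10·log₁₀ 7.
L_total = 86.0 + 10·log₁₀(7) = 86.0 + 8.451 = 94.45 dB SPL.

94.5 dB SPL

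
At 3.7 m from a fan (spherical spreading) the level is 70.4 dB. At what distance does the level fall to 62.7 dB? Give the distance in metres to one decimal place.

9.0 m

For a point source L₁ − L₂ = 20·log₁₀(r₂/r₁), so r₂ = r₁·10^((L₁−L₂)/20).
r₂ = 3.7·10^((70.4−62.7)/20) = 3.7·10^(7.7/20) = 8.98 m.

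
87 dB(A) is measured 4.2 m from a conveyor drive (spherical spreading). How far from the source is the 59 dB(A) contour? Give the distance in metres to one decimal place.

For a point source L₁ − L₂ = 20·log₁₀(r₂/r₁), so r₂ = r₁·10^((L₁−L₂)/20).
r₂ = 4.2·10^((87−59)/20) = 4.2·10^(28.0/20) = 105.50 m.

105.5 m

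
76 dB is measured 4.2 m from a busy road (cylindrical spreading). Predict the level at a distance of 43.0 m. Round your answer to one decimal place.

Line-source attenuation: ΔL = 10·log₁₀(r₂/r₁) = 10·log₁₀(43.0/4.2) = 10.102 dB.
L₂ = 76 − 10·log₁₀(43.0/4.2) = 76 − 10.102 = 65.90 dB.

65.9 dB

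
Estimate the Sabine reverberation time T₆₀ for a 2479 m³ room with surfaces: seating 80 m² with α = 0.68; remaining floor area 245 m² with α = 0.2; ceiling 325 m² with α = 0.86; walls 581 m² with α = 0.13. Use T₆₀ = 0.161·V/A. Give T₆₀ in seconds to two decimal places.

0.87 s

A = Σ Sᵢαᵢ = 80·0.68 + 245·0.2 + 325·0.86 + 581·0.13 = 458.43 m².
T₆₀ = 0.161·V/A = 0.161·2479/458.43 = 0.871 s.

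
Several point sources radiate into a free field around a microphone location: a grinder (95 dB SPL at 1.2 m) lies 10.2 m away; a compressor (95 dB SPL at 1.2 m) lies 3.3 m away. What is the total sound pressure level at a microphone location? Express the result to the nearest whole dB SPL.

87 dB SPL

First find each source's level at the receiver (point-source: −20·log₁₀(r/r_ref)), then combine on an intensity basis.
grinder: 95 − 20·log₁₀(10.2/1.2) = 95 − 18.59 = 76.41 dB SPL.
compressor: 95 − 20·log₁₀(3.3/1.2) = 95 − 8.79 = 86.21 dB SPL.
Σ 10^(L/10) = 4.619e+08 → L_total = 10·log₁₀(4.619e+08) = 86.65 dB SPL.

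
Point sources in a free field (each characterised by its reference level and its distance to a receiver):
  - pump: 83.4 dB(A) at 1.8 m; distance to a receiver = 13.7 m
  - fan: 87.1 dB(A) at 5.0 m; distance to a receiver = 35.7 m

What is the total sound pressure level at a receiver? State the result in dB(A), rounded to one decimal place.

71.4 dB(A)

First find each source's level at the receiver (point-source: −20·log₁₀(r/r_ref)), then combine on an intensity basis.
pump: 83.4 − 20·log₁₀(13.7/1.8) = 83.4 − 17.63 = 65.77 dB(A).
fan: 87.1 − 20·log₁₀(35.7/5.0) = 87.1 − 17.07 = 70.03 dB(A).
Σ 10^(L/10) = 1.384e+07 → L_total = 10·log₁₀(1.384e+07) = 71.41 dB(A).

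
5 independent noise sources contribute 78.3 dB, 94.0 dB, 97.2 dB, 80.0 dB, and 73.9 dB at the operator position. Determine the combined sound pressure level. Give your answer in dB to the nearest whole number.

99 dB

Incoherent sources combine by intensity addition: L_total = 10·log₁₀(Σ 10^(L_i/10)).
Σ 10^(L/10) = 10^(78.3/10) + 10^(94.0/10) + 10^(97.2/10) + 10^(80.0/10) + 10^(73.9/10) = 7.952e+09.
L_total = 10·log₁₀(7.952e+09) = 99.00 dB.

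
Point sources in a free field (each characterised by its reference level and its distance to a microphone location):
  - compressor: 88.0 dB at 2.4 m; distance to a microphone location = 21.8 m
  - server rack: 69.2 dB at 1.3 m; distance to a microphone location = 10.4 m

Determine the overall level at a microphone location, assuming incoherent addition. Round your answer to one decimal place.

68.9 dB

Apply inverse-square spreading to bring every level to the receiver, then sum 10^(L/10).
compressor: 88.0 − 20·log₁₀(21.8/2.4) = 88.0 − 19.16 = 68.84 dB.
server rack: 69.2 − 20·log₁₀(10.4/1.3) = 69.2 − 18.06 = 51.14 dB.
Σ 10^(L/10) = 7.777e+06 → L_total = 10·log₁₀(7.777e+06) = 68.91 dB.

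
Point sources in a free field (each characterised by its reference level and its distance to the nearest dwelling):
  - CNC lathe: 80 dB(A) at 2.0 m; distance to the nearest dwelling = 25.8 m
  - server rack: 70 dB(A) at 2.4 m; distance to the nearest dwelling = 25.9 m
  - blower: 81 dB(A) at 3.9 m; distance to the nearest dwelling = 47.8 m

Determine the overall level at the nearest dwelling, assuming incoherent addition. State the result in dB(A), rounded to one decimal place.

61.8 dB(A)

Apply inverse-square spreading to bring every level to the receiver, then sum 10^(L/10).
CNC lathe: 80 − 20·log₁₀(25.8/2.0) = 80 − 22.21 = 57.79 dB(A).
server rack: 70 − 20·log₁₀(25.9/2.4) = 70 − 20.66 = 49.34 dB(A).
blower: 81 − 20·log₁₀(47.8/3.9) = 81 − 21.77 = 59.23 dB(A).
Σ 10^(L/10) = 1.525e+06 → L_total = 10·log₁₀(1.525e+06) = 61.83 dB(A).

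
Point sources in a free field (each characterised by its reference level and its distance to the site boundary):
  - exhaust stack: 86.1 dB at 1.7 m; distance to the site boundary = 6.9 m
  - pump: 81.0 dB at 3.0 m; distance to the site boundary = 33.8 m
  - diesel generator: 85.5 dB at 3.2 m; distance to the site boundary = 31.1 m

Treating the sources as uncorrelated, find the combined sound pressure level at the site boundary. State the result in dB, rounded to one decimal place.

74.7 dB

First find each source's level at the receiver (point-source: −20·log₁₀(r/r_ref)), then combine on an intensity basis.
exhaust stack: 86.1 − 20·log₁₀(6.9/1.7) = 86.1 − 12.17 = 73.93 dB.
pump: 81.0 − 20·log₁₀(33.8/3.0) = 81.0 − 21.04 = 59.96 dB.
diesel generator: 85.5 − 20·log₁₀(31.1/3.2) = 85.5 − 19.75 = 65.75 dB.
Σ 10^(L/10) = 2.948e+07 → L_total = 10·log₁₀(2.948e+07) = 74.69 dB.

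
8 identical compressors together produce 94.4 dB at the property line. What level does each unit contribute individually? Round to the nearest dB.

85 dB

For N identical incoherent sources L_total = L₁ + 10·log₁₀ N, so L₁ = 94.4 − 10·log₁₀(8) = 94.4 − 9.031.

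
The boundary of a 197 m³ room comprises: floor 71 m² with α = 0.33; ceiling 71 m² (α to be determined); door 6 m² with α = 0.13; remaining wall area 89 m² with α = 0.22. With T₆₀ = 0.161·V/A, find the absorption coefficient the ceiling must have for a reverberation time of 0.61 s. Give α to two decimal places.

From T₆₀ = 0.161·V/A, the target T₆₀ = 0.61 s needs A = 0.161·197/0.61 = 52.00 m².
Absorption from the other surfaces = 71·0.33 + 6·0.13 + 89·0.22 = 43.79 m², so the ceiling must supply 8.21 m² over 71 m².
α = 8.21/71 = 0.116.

0.12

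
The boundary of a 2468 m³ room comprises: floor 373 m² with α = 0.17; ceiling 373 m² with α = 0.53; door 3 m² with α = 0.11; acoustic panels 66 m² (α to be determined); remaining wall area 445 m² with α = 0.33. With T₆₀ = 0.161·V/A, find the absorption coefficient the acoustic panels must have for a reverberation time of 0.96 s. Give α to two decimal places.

0.09

A = 0.161·V/T₆₀ = 0.161·2468/0.96 = 413.90 m² sabins.
Absorption from the other surfaces = 373·0.17 + 373·0.53 + 3·0.11 + 445·0.33 = 408.28 m², so the acoustic panels must supply 5.62 m² over 66 m².
α = 5.62/66 = 0.085.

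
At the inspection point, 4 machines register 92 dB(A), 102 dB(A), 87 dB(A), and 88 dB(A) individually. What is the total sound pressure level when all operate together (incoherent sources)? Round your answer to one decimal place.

Incoherent sources combine by intensity addition: L_total = 10·log₁₀(Σ 10^(L_i/10)).
Σ 10^(L/10) = 10^(92/10) + 10^(102/10) + 10^(87/10) + 10^(88/10) = 1.857e+10.
L_total = 10·log₁₀(1.857e+10) = 102.69 dB(A).

102.7 dB(A)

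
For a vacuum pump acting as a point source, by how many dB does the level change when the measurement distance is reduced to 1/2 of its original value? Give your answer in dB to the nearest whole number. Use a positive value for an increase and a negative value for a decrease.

+6 dB

A point source loses 6 dB per doubling of distance; generally ΔL = −20·log₁₀(r₂/r₁).
ΔL = −20·log₁₀(0.5) = +6.02 dB.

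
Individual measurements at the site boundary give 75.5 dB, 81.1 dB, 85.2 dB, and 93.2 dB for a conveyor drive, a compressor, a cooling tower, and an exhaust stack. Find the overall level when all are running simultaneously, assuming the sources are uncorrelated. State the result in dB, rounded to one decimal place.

94.1 dB

For uncorrelated sources the intensities add, so convert each level to linear form, sum, and take 10·log₁₀ of the total.
Σ 10^(L/10) = 10^(75.5/10) + 10^(81.1/10) + 10^(85.2/10) + 10^(93.2/10) = 2.585e+09.
L_total = 10·log₁₀(2.585e+09) = 94.12 dB.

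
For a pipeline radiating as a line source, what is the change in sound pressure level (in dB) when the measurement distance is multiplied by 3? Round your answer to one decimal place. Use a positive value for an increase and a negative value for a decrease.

With cylindrical spreading the level changes by −10·log₁₀(r₂/r₁).
ΔL = −10·log₁₀(3) = -4.77 dB.

-4.8 dB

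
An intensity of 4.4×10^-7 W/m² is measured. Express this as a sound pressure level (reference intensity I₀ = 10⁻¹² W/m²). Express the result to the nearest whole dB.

I/I₀ = 4.4×10^-7/10⁻¹² = 4.4×10^5, and L = 10·log₁₀(I/I₀).
L = 10·(0.6435 + 5) = 56.43 dB.

56 dB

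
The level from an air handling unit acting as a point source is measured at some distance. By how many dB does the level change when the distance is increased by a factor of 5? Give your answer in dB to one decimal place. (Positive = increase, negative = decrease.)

A point source loses 6 dB per doubling of distance; generally ΔL = −20·log₁₀(r₂/r₁).
ΔL = −20·log₁₀(5) = -13.98 dB.

-14.0 dB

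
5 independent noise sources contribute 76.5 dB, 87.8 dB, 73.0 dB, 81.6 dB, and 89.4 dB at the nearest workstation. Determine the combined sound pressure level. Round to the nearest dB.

92 dB

Incoherent sources combine by intensity addition: L_total = 10·log₁₀(Σ 10^(L_i/10)).
Σ 10^(L/10) = 10^(76.5/10) + 10^(87.8/10) + 10^(73.0/10) + 10^(81.6/10) + 10^(89.4/10) = 1.683e+09.
L_total = 10·log₁₀(1.683e+09) = 92.26 dB.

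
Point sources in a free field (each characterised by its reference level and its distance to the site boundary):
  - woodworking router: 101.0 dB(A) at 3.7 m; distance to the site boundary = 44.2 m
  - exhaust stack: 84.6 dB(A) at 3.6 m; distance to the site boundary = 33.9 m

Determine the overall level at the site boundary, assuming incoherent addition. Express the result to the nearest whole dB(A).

First find each source's level at the receiver (point-source: −20·log₁₀(r/r_ref)), then combine on an intensity basis.
woodworking router: 101.0 − 20·log₁₀(44.2/3.7) = 101.0 − 21.54 = 79.46 dB(A).
exhaust stack: 84.6 − 20·log₁₀(33.9/3.6) = 84.6 − 19.48 = 65.12 dB(A).
Σ 10^(L/10) = 9.147e+07 → L_total = 10·log₁₀(9.147e+07) = 79.61 dB(A).

80 dB(A)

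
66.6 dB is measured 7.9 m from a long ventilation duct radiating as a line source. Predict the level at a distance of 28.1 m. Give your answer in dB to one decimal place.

Line-source attenuation: ΔL = 10·log₁₀(r₂/r₁) = 10·log₁₀(28.1/7.9) = 5.511 dB.
L₂ = 66.6 − 10·log₁₀(28.1/7.9) = 66.6 − 5.511 = 61.09 dB.

61.1 dB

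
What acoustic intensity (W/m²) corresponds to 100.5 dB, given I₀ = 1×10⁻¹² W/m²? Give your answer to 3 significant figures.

0.0112 W/m²

L = 10·log₁₀(I/I₀) ⇒ I = I₀·10^(L/10) = 10⁻¹² × 10^10.05.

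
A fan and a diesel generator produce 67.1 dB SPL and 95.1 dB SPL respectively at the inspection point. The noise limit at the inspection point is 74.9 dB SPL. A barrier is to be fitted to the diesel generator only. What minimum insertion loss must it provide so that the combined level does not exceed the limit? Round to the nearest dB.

21 dB

Fixed contribution from the other source: Σ 10^(L/10) = 10^(67.1/10) = 5.129e+06 (67.10 dB SPL).
The limit corresponds to 10^(74.9/10) = 3.090e+07; subtracting the fixed part leaves 2.577e+07 for the diesel generator, i.e. 74.11 dB SPL.
Required insertion loss = 95.1 − 74.11 = 20.99 dB.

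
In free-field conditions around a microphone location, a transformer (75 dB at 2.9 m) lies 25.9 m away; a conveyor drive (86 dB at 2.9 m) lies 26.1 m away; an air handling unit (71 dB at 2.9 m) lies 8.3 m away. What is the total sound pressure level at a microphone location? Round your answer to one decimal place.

Apply inverse-square spreading to bring every level to the receiver, then sum 10^(L/10).
transformer: 75 − 20·log₁₀(25.9/2.9) = 75 − 19.02 = 55.98 dB.
conveyor drive: 86 − 20·log₁₀(26.1/2.9) = 86 − 19.08 = 66.92 dB.
air handling unit: 71 − 20·log₁₀(8.3/2.9) = 71 − 9.13 = 61.87 dB.
Σ 10^(L/10) = 6.848e+06 → L_total = 10·log₁₀(6.848e+06) = 68.36 dB.

68.4 dB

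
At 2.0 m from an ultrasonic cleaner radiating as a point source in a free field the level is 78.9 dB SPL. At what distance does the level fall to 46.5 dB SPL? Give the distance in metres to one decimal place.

Point-source spreading drops the level by 20·log₁₀(r₂/r₁); inverting, r₂/r₁ = 10^(ΔL/20).
r₂ = 2.0·10^((78.9−46.5)/20) = 2.0·10^(32.4/20) = 83.37 m.

83.4 m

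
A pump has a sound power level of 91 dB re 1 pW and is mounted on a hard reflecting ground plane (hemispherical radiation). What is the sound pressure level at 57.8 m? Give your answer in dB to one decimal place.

47.8 dB

The power spreads over a hemisphere of area 2π·r², so L_p = L_w − 10·log₁₀(2π·r²).
2π·r² = 2.099e+04 m², 10·log₁₀ of that is 43.220 dB.
L_p = 91 − 43.220 = 47.78 dB.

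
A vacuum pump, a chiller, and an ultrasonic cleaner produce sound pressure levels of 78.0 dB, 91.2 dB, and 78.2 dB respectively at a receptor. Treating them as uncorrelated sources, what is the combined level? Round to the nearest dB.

Incoherent sources combine by intensity addition: L_total = 10·log₁₀(Σ 10^(L_i/10)).
Σ 10^(L/10) = 10^(78.0/10) + 10^(91.2/10) + 10^(78.2/10) = 1.447e+09.
L_total = 10·log₁₀(1.447e+09) = 91.61 dB.

92 dB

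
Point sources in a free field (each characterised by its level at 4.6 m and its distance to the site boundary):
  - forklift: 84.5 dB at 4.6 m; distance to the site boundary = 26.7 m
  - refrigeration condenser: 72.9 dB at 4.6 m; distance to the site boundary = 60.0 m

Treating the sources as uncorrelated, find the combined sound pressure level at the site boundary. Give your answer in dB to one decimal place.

First find each source's level at the receiver (point-source: −20·log₁₀(r/r_ref)), then combine on an intensity basis.
forklift: 84.5 − 20·log₁₀(26.7/4.6) = 84.5 − 15.28 = 69.22 dB.
refrigeration condenser: 72.9 − 20·log₁₀(60.0/4.6) = 72.9 − 22.31 = 50.59 dB.
Σ 10^(L/10) = 8.480e+06 → L_total = 10·log₁₀(8.480e+06) = 69.28 dB.

69.3 dB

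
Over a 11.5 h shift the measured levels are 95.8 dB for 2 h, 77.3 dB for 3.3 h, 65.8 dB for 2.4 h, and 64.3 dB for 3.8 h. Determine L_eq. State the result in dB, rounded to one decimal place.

L_eq = 10·log₁₀[(1/T)·Σ tᵢ·10^(Lᵢ/10)] with T = 11.5 h.
Σ tᵢ·10^(Lᵢ/10) = 2·10^(95.8/10) + 3.3·10^(77.3/10) + 2.4·10^(65.8/10) + 3.8·10^(64.3/10) = 7.800e+09.
L_eq = 10·log₁₀(7.800e+09/11.5) = 88.31 dB.

88.3 dB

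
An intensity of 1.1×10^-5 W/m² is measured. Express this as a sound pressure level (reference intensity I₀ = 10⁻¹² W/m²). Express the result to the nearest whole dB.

70 dB

Dividing by I₀ shifts the exponent by 12: I/I₀ = 1.1×10^7.
L = 10·(0.0414 + 7) = 70.41 dB.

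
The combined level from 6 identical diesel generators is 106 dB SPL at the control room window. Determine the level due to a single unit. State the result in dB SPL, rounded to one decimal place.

98.2 dB SPL

6 equal contributions raise the level by 10·log₁₀ 6 = 7.782 dB, so each unit alone gives 106 − 7.782.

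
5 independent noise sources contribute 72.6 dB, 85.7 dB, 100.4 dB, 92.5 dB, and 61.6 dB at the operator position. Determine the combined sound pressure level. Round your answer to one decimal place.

101.2 dB

Incoherent sources combine by intensity addition: L_total = 10·log₁₀(Σ 10^(L_i/10)).
Σ 10^(L/10) = 10^(72.6/10) + 10^(85.7/10) + 10^(100.4/10) + 10^(92.5/10) + 10^(61.6/10) = 1.313e+10.
L_total = 10·log₁₀(1.313e+10) = 101.18 dB.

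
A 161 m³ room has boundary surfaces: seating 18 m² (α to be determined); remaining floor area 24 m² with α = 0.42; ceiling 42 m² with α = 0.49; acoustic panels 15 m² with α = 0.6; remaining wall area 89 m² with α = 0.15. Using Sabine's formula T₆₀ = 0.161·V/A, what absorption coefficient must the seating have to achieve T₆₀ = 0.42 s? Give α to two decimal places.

0.48

From T₆₀ = 0.161·V/A, the target T₆₀ = 0.42 s needs A = 0.161·161/0.42 = 61.72 m².
Absorption from the other surfaces = 24·0.42 + 42·0.49 + 15·0.6 + 89·0.15 = 53.01 m², so the seating must supply 8.71 m² over 18 m².
α = 8.71/18 = 0.484.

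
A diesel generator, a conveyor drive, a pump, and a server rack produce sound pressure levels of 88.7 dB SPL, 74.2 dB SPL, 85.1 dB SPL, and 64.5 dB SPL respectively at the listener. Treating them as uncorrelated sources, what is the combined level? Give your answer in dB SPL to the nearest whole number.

90 dB SPL

Incoherent sources combine by intensity addition: L_total = 10·log₁₀(Σ 10^(L_i/10)).
Σ 10^(L/10) = 10^(88.7/10) + 10^(74.2/10) + 10^(85.1/10) + 10^(64.5/10) = 1.094e+09.
L_total = 10·log₁₀(1.094e+09) = 90.39 dB SPL.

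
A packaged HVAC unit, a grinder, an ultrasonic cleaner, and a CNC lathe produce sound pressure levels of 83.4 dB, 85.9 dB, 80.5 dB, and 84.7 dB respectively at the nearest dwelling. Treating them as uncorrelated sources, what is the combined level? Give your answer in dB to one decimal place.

For uncorrelated sources the intensities add, so convert each level to linear form, sum, and take 10·log₁₀ of the total.
Σ 10^(L/10) = 10^(83.4/10) + 10^(85.9/10) + 10^(80.5/10) + 10^(84.7/10) = 1.015e+09.
L_total = 10·log₁₀(1.015e+09) = 90.07 dB.

90.1 dB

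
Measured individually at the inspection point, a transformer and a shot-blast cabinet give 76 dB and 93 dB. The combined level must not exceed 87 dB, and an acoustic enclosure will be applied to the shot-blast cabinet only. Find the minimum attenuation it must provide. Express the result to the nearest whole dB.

6 dB

The untreated sources together contribute 10^(76/10) = 3.981e+07, i.e. 76.00 dB.
To meet 87 dB overall, the treated shot-blast cabinet may contribute at most 10^(87/10) − 3.981e+07 = 4.614e+08, i.e. 86.64 dB.
So the shot-blast cabinet must be reduced from 93 to 86.64 dB: IL = 6.36 dB.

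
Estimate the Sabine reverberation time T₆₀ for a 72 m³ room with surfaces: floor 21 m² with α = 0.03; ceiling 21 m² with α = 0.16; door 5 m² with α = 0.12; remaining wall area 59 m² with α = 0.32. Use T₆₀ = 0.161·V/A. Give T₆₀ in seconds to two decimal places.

Total absorption A = 21·0.03 + 21·0.16 + 5·0.12 + 59·0.32 = 23.47 m² sabins.
T₆₀ = 0.161·V/A = 0.161·72/23.47 = 0.494 s.

0.49 s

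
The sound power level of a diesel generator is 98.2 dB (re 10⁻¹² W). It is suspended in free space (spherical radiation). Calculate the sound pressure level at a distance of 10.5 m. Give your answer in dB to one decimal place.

The power spreads over a sphere of area 4π·r², so L_p = L_w − 10·log₁₀(4π·r²).
4π·r² = 1385 m², 10·log₁₀ of that is 31.416 dB.
L_p = 98.2 − 31.416 = 66.78 dB.

66.8 dB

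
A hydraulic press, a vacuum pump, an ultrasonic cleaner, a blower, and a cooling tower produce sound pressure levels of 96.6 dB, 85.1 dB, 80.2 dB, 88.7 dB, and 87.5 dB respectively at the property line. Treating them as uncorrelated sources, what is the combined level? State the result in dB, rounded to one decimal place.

98.0 dB

For uncorrelated sources the intensities add, so convert each level to linear form, sum, and take 10·log₁₀ of the total.
Σ 10^(L/10) = 10^(96.6/10) + 10^(85.1/10) + 10^(80.2/10) + 10^(88.7/10) + 10^(87.5/10) = 6.303e+09.
L_total = 10·log₁₀(6.303e+09) = 98.00 dB.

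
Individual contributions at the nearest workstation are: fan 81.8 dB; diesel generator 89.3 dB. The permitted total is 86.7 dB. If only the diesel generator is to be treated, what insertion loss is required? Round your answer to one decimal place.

The untreated sources together contribute 10^(81.8/10) = 1.514e+08, i.e. 81.80 dB.
To meet 86.7 dB overall, the treated diesel generator may contribute at most 10^(86.7/10) − 1.514e+08 = 3.164e+08, i.e. 85.00 dB.
So the diesel generator must be reduced from 89.3 to 85.00 dB: IL = 4.30 dB.

4.3 dB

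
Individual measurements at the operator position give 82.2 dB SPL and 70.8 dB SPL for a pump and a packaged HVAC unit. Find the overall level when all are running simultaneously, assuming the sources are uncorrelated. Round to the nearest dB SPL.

For uncorrelated sources the intensities add, so convert each level to linear form, sum, and take 10·log₁₀ of the total.
Σ 10^(L/10) = 10^(82.2/10) + 10^(70.8/10) = 1.780e+08.
L_total = 10·log₁₀(1.780e+08) = 82.50 dB SPL.

83 dB SPL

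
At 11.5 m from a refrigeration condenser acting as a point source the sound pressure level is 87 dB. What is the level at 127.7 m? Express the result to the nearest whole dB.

66 dB

Point-source attenuation: ΔL = 20·log₁₀(r₂/r₁) = 20·log₁₀(127.7/11.5) = 20.910 dB.
L₂ = 87 − 20·log₁₀(127.7/11.5) = 87 − 20.910 = 66.09 dB.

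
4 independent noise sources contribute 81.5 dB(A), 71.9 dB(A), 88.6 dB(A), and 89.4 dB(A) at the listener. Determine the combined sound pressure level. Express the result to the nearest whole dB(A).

For uncorrelated sources the intensities add, so convert each level to linear form, sum, and take 10·log₁₀ of the total.
Σ 10^(L/10) = 10^(81.5/10) + 10^(71.9/10) + 10^(88.6/10) + 10^(89.4/10) = 1.752e+09.
L_total = 10·log₁₀(1.752e+09) = 92.44 dB(A).

92 dB(A)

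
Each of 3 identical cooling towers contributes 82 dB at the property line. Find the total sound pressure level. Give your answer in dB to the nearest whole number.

L_total = L₁ + 10·log₁₀ N for N identical incoherent sources.
L_total = 82 + 10·log₁₀(3) = 82 + 4.771 = 86.77 dB.

87 dB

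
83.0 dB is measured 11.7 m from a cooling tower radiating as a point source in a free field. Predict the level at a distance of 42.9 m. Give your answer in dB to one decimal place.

Point-source attenuation: ΔL = 20·log₁₀(r₂/r₁) = 20·log₁₀(42.9/11.7) = 11.285 dB.
L₂ = 83.0 − 20·log₁₀(42.9/11.7) = 83.0 − 11.285 = 71.71 dB.

71.7 dB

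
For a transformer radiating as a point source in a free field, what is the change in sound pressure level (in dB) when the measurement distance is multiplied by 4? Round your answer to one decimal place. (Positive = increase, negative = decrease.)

-12.0 dB

Point-source spreading: ΔL = −20·log₁₀(r₂/r₁).
ΔL = −20·log₁₀(4) = -12.04 dB.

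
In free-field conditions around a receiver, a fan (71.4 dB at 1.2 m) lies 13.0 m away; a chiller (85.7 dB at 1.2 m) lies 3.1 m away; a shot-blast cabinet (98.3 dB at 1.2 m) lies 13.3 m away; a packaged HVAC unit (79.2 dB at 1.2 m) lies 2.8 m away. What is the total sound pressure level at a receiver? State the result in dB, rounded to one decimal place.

Propagate each source to the receiver with L = L_ref − 20·log₁₀(r/r_ref), then add intensities.
fan: 71.4 − 20·log₁₀(13.0/1.2) = 71.4 − 20.70 = 50.70 dB.
chiller: 85.7 − 20·log₁₀(3.1/1.2) = 85.7 − 8.24 = 77.46 dB.
shot-blast cabinet: 98.3 − 20·log₁₀(13.3/1.2) = 98.3 − 20.89 = 77.41 dB.
packaged HVAC unit: 79.2 − 20·log₁₀(2.8/1.2) = 79.2 − 7.36 = 71.84 dB.
Σ 10^(L/10) = 1.261e+08 → L_total = 10·log₁₀(1.261e+08) = 81.01 dB.

81.0 dB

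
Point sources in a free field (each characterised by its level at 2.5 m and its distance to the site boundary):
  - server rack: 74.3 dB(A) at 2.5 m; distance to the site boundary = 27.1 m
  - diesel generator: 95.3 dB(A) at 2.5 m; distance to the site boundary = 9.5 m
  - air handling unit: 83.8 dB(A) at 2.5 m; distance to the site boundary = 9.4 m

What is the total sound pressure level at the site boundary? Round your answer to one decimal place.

Apply inverse-square spreading to bring every level to the receiver, then sum 10^(L/10).
server rack: 74.3 − 20·log₁₀(27.1/2.5) = 74.3 − 20.70 = 53.60 dB(A).
diesel generator: 95.3 − 20·log₁₀(9.5/2.5) = 95.3 − 11.60 = 83.70 dB(A).
air handling unit: 83.8 − 20·log₁₀(9.4/2.5) = 83.8 − 11.50 = 72.30 dB(A).
Σ 10^(L/10) = 2.519e+08 → L_total = 10·log₁₀(2.519e+08) = 84.01 dB(A).

84.0 dB(A)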